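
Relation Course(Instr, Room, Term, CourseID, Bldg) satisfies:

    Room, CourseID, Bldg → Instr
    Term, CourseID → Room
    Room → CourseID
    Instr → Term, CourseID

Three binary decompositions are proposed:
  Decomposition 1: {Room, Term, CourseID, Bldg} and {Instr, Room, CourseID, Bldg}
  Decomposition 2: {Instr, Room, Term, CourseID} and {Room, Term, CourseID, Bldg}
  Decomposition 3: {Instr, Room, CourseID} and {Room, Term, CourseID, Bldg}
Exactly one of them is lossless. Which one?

Decomposition 1: common = {Room, CourseID, Bldg}, closure = {Instr, Room, Term, CourseID, Bldg} → lossless.
Decomposition 2: common = {Room, Term, CourseID}, closure = {Room, Term, CourseID} → lossy.
Decomposition 3: common = {Room, CourseID}, closure = {Room, CourseID} → lossy.

Decomposition 1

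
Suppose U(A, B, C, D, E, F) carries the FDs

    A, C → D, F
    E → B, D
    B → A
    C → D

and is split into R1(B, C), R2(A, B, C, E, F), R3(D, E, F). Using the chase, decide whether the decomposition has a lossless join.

Yes

Chase test. Columns are A, B, C, D, E, F; row i has aⱼ where attribute j ∈ Ri, else bᵢⱼ.
Initial tableau (one row per fragment):
  row 1: b11 a2 a3 b14 b15 b16
  row 2: a1 a2 a3 b24 a5 a6
  row 3: b31 b32 b33 a4 a5 a6
Rows 2 and 3 agree on E; apply E→B, D and equate their B, D entries.
Rows 1 and 2 agree on B; apply B→A and equate their A entries.
Rows 1 and 3 agree on B; apply B→A and equate their A entries.
Rows 1 and 2 agree on C; apply C→D and equate their D entries.
Rows 1 and 2 agree on A, C; apply A, C→D, F and equate their D, F entries.
Row 2 is now all distinguished symbols — the join is lossless.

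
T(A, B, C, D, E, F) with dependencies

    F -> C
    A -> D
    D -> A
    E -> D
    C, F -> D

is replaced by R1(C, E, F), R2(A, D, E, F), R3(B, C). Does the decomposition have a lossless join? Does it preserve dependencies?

lossy but dependency-preserving

Lossless test (chase): Rows 1 and 2 agree on F; apply F→C and equate their C entries. Rows 1 and 2 agree on E; apply E→D and equate their D entries. Rows 1 and 2 agree on D; apply D→A and equate their A entries. No row becomes fully distinguished — the join is lossy.
Dependency preservation: C, F → D is not contained in any single fragment, but the restricted closure of its left-hand side across the fragments still reaches the right-hand side; the remaining FDs each lie inside some fragment. All dependencies are preserved.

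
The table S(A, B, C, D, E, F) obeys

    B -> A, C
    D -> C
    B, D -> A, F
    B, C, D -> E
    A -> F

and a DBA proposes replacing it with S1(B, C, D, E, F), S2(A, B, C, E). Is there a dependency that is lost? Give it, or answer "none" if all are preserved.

A -> F

Check A → F: no single fragment contains all of {A, F}, and the restricted closure of {A} across the fragments never reaches {F}.
B → A, C is preserved.
D → C is preserved.
B, D → A, F is preserved.
B, C, D → E is preserved.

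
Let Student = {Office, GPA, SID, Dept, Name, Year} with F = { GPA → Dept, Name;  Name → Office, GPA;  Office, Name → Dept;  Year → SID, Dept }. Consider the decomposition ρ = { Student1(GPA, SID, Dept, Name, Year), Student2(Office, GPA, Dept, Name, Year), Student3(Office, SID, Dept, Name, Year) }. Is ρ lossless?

Yes

Chase test. Columns are Office, GPA, SID, Dept, Name, Year; row i has aⱼ where attribute j ∈ Studenti, else bᵢⱼ.
Initial tableau (one row per fragment):
  row 1: b11 a2 a3 a4 a5 a6
  row 2: a1 a2 b23 a4 a5 a6
  row 3: a1 b32 a3 a4 a5 a6
Rows 1 and 2 agree on Name; apply Name→Office, GPA and equate their Office, GPA entries.
Rows 1 and 3 agree on Name; apply Name→Office, GPA and equate their Office, GPA entries.
Rows 1 and 2 agree on Year; apply Year→SID, Dept and equate their SID, Dept entries.
Row 1 is now all distinguished symbols — the join is lossless.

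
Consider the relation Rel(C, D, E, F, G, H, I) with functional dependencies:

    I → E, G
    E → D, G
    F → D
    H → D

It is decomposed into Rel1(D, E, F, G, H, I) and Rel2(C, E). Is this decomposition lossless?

Common attributes: Rel1 ∩ Rel2 = {E}.
Closure of {E}: E → D, G applies, adding D, G. So (E)⁺ = {D, E, G}.
The closure contains neither all of Rel1 = {D, E, F, G, H, I} nor all of Rel2 = {C, E}, so the common attributes are not a superkey of either fragment. The join is lossy.

No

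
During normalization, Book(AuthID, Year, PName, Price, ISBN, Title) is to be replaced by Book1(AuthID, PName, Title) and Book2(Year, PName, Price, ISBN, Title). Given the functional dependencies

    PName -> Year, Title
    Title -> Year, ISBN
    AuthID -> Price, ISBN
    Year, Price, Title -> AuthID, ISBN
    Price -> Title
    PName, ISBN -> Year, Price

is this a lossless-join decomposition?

Common attributes: Book1 ∩ Book2 = {PName, Title}.
Closure of {PName, Title}: PName → Year, Title applies, adding Year; Title → Year, ISBN applies, adding ISBN; PName, ISBN → Year, Price applies, adding Price; Year, Price, Title → AuthID, ISBN applies, adding AuthID. So (PName, Title)⁺ = {AuthID, Year, PName, Price, ISBN, Title}.
This closure contains every attribute of Book1, so Book1 ∩ Book2 → Book1. The join is lossless.

Yes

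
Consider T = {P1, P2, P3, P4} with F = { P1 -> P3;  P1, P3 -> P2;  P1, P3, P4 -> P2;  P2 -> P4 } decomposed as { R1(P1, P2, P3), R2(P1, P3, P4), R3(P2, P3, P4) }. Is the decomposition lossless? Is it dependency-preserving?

Lossless test (chase): Rows 1 and 2 agree on P1, P3; apply P1, P3→P2 and equate their P2 entries. Rows 1 and 2 agree on P2; apply P2→P4 and equate their P4 entries. Row 1 is now all distinguished symbols — the join is lossless.
Dependency preservation: P1, P3, P4 → P2 is not contained in any single fragment, but the restricted closure of its left-hand side across the fragments still reaches the right-hand side; the remaining FDs each lie inside some fragment. All dependencies are preserved.

lossless and dependency-preserving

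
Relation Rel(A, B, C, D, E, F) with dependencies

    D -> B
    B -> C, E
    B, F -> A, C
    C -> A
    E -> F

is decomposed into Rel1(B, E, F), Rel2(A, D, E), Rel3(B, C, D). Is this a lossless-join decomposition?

Chase test. Columns are A, B, C, D, E, F; row i has aⱼ where attribute j ∈ Reli, else bᵢⱼ.
Initial tableau (one row per fragment):
  row 1: b11 a2 b13 b14 a5 a6
  row 2: a1 b22 b23 a4 a5 b26
  row 3: b31 a2 a3 a4 b35 b36
Rows 2 and 3 agree on D; apply D→B and equate their B entries.
Rows 1 and 2 agree on B; apply B→C, E and equate their C, E entries.
Rows 1 and 3 agree on B; apply B→C, E and equate their C, E entries.
Rows 1 and 2 agree on C; apply C→A and equate their A entries.
Rows 1 and 3 agree on C; apply C→A and equate their A entries.
Rows 1 and 2 agree on E; apply E→F and equate their F entries.
Rows 1 and 3 agree on E; apply E→F and equate their F entries.
Row 2 is now all distinguished symbols — the join is lossless.

Yes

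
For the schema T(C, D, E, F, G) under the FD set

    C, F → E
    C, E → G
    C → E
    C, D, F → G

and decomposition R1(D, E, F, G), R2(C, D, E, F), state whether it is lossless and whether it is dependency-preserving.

Lossless test: (D, E, F)⁺ = {D, E, F}, which is a superkey of neither fragment — lossy.
Dependency preservation: the restricted closure of {C, E} across the fragments never reaches {G}, so C, E → G cannot be enforced without a join — not preserved.

lossy and not dependency-preserving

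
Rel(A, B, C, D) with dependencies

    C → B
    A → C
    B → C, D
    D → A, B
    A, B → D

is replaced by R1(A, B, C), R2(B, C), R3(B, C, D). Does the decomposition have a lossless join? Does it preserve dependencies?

lossless and dependency-preserving

Lossless test (chase): Rows 1 and 2 agree on B; apply B→C, D and equate their C, D entries. Rows 1 and 3 agree on B; apply B→C, D and equate their C, D entries. Rows 1 and 2 agree on D; apply D→A, B and equate their A, B entries. Rows 1 and 3 agree on D; apply D→A, B and equate their A, B entries. Row 1 is now all distinguished symbols — the join is lossless.
Dependency preservation: D → A, B; A, B → D are not contained in any single fragment, but the restricted closure of each left-hand side across the fragments still reaches the right-hand side; the remaining FDs each lie inside some fragment. All dependencies are preserved.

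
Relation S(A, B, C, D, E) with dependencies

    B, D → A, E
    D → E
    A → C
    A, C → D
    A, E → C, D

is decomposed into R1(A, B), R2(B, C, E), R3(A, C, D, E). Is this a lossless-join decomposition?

Yes

Chase test. Columns are A, B, C, D, E; row i has aⱼ where attribute j ∈ Ri, else bᵢⱼ.
Initial tableau (one row per fragment):
  row 1: a1 a2 b13 b14 b15
  row 2: b21 a2 a3 b24 a5
  row 3: a1 b32 a3 a4 a5
Rows 1 and 3 agree on A; apply A→C and equate their C entries.
Rows 1 and 3 agree on A, C; apply A, C→D and equate their D entries.
Rows 1 and 3 agree on D; apply D→E and equate their E entries.
Row 1 is now all distinguished symbols — the join is lossless.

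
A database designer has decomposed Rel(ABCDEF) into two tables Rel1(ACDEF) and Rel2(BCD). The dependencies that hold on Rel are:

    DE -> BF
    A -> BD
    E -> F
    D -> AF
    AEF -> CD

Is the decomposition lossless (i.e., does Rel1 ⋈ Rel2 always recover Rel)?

Common attributes: Rel1 ∩ Rel2 = {CD}.
Closure of {CD}: D → AF applies, adding AF; A → BD applies, adding B. So (CD)⁺ = {ABCDF}.
This closure contains every attribute of Rel2, so Rel1 ∩ Rel2 → Rel2. The join is lossless.

Yes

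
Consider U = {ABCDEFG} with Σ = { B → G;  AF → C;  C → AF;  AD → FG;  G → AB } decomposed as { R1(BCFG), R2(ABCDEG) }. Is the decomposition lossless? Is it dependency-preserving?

lossless but not dependency-preserving

Lossless test: (BCG)⁺ = {ABCFG}, which contains all of one fragment — lossless.
Dependency preservation: the restricted closure of {AF} across the fragments never reaches {C}, so AF → C cannot be enforced without a join — not preserved.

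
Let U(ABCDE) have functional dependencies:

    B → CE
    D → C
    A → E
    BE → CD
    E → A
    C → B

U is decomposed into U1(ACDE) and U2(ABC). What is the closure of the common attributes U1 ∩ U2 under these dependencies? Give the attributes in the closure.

U1 ∩ U2 = {AC}.
A → E applies, adding E
C → B applies, adding B
BE → CD applies, adding D
Closure: {ABCDE}.

ABCDE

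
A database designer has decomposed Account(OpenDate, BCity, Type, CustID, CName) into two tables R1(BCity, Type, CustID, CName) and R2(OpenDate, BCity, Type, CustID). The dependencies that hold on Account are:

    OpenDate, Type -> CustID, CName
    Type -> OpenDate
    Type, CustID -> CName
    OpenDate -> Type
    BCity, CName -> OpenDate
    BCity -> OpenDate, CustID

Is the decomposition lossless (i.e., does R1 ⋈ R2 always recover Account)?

Yes

Common attributes: R1 ∩ R2 = {BCity, Type, CustID}.
Closure of {BCity, Type, CustID}: Type → OpenDate applies, adding OpenDate; Type, CustID → CName applies, adding CName. So (BCity, Type, CustID)⁺ = {OpenDate, BCity, Type, CustID, CName}.
This closure contains every attribute of R1, so R1 ∩ R2 → R1. The join is lossless.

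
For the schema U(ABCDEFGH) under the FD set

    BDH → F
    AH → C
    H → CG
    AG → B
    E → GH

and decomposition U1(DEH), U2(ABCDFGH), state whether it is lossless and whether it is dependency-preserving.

Lossless test: (DH)⁺ = {CDGH}, which is a superkey of neither fragment — lossy.
Dependency preservation: E → GH is not contained in any single fragment, but the restricted closure of its left-hand side across the fragments still reaches the right-hand side; the remaining FDs each lie inside some fragment. All dependencies are preserved.

lossy but dependency-preserving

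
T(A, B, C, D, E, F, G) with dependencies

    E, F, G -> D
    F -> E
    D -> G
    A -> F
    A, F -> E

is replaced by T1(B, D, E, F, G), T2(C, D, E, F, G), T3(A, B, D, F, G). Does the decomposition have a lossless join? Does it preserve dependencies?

lossy but dependency-preserving

Lossless test (chase): Rows 1 and 3 agree on F; apply F→E and equate their E entries. No row becomes fully distinguished — the join is lossy.
Dependency preservation: A, F → E is not contained in any single fragment, but the restricted closure of its left-hand side across the fragments still reaches the right-hand side; the remaining FDs each lie inside some fragment. All dependencies are preserved.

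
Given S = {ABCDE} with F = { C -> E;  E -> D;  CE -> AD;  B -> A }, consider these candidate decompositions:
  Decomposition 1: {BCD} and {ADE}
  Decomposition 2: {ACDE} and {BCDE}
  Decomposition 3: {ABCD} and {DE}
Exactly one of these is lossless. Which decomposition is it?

Decomposition 2

Decomposition 1: common = {D}, closure = {D} → lossy.
Decomposition 2: common = {CDE}, closure = {ACDE} → lossless.
Decomposition 3: common = {D}, closure = {D} → lossy.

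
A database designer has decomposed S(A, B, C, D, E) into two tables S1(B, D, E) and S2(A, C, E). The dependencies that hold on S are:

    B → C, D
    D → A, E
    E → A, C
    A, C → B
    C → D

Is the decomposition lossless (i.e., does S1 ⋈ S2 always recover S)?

Common attributes: S1 ∩ S2 = {E}.
Closure of {E}: E → A, C applies, adding A, C; A, C → B applies, adding B; C → D applies, adding D. So (E)⁺ = {A, B, C, D, E}.
This closure contains every attribute of S1, so S1 ∩ S2 → S1. The join is lossless.

Yes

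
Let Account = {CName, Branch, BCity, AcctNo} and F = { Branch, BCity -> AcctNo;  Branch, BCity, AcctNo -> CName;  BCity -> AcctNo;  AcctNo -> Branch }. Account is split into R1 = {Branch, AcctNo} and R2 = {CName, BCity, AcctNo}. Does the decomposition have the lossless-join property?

Common attributes: R1 ∩ R2 = {AcctNo}.
Closure of {AcctNo}: AcctNo → Branch applies, adding Branch. So (AcctNo)⁺ = {Branch, AcctNo}.
This closure contains every attribute of R1, so R1 ∩ R2 → R1. The join is lossless.

Yes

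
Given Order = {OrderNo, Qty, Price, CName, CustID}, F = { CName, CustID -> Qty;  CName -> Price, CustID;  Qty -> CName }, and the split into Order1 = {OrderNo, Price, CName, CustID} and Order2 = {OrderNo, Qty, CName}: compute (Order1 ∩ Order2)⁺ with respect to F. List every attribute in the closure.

OrderNo, Qty, Price, CName, CustID

Order1 ∩ Order2 = {OrderNo, CName}.
CName → Price, CustID applies, adding Price, CustID
CName, CustID → Qty applies, adding Qty
Closure: {OrderNo, Qty, Price, CName, CustID}.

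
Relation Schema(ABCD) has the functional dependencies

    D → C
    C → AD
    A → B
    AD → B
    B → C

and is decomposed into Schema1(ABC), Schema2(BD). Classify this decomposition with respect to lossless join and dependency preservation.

lossless and dependency-preserving

Lossless test: (B)⁺ = {ABCD}, which contains all of one fragment — lossless.
Dependency preservation: D → C; C → AD; AD → B are not contained in any single fragment, but the restricted closure of each left-hand side across the fragments still reaches the right-hand side; the remaining FDs each lie inside some fragment. All dependencies are preserved.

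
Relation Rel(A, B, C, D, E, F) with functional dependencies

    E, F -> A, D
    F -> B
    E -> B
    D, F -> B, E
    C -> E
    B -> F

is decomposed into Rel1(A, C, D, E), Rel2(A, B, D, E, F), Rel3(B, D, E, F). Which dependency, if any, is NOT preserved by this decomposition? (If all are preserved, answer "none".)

E, F → A, D lies within Rel2.
F → B lies within Rel2.
E → B lies within Rel2.
D, F → B, E lies within Rel2.
C → E lies within Rel1.
B → F lies within Rel2.
Every dependency is enforceable on the fragments, so the decomposition is dependency-preserving.

none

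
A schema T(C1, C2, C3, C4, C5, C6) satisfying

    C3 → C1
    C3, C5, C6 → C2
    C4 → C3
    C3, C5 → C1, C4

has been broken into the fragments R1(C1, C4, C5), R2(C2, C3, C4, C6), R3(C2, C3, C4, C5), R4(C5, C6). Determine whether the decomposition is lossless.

No

Chase test. Columns are C1, C2, C3, C4, C5, C6; row i has aⱼ where attribute j ∈ Ri, else bᵢⱼ.
Initial tableau (one row per fragment):
  row 1: a1 b12 b13 a4 a5 b16
  row 2: b21 a2 a3 a4 b25 a6
  row 3: b31 a2 a3 a4 a5 b36
  row 4: b41 b42 b43 b44 a5 a6
Rows 2 and 3 agree on C3; apply C3→C1 and equate their C1 entries.
Rows 1 and 2 agree on C4; apply C4→C3 and equate their C3 entries.
Rows 1 and 3 agree on C3, C5; apply C3, C5→C1, C4 and equate their C1, C4 entries.
No row becomes fully distinguished — the join is lossy.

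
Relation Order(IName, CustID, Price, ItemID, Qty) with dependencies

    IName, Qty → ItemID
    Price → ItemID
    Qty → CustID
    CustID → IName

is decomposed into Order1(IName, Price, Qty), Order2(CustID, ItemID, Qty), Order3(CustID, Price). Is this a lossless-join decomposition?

Chase test. Columns are IName, CustID, Price, ItemID, Qty; row i has aⱼ where attribute j ∈ Orderi, else bᵢⱼ.
Initial tableau (one row per fragment):
  row 1: a1 b12 a3 b14 a5
  row 2: b21 a2 b23 a4 a5
  row 3: b31 a2 a3 b34 b35
Rows 1 and 3 agree on Price; apply Price→ItemID and equate their ItemID entries.
Rows 1 and 2 agree on Qty; apply Qty→CustID and equate their CustID entries.
Rows 1 and 2 agree on CustID; apply CustID→IName and equate their IName entries.
Rows 1 and 3 agree on CustID; apply CustID→IName and equate their IName entries.
Rows 1 and 2 agree on IName, Qty; apply IName, Qty→ItemID and equate their ItemID entries.
Row 1 is now all distinguished symbols — the join is lossless.

Yes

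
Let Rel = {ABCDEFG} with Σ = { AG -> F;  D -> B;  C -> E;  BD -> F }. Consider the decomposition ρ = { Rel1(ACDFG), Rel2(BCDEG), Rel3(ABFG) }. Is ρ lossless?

Yes

Chase test. Columns are ABCDEFG; row i has aⱼ where attribute j ∈ Reli, else bᵢⱼ.
Initial tableau (one row per fragment):
  row 1: a1 b12 a3 a4 b15 a6 a7
  row 2: b21 a2 a3 a4 a5 b26 a7
  row 3: a1 a2 b33 b34 b35 a6 a7
Rows 1 and 2 agree on D; apply D→B and equate their B entries.
Rows 1 and 2 agree on C; apply C→E and equate their E entries.
Rows 1 and 2 agree on BD; apply BD→F and equate their F entries.
Row 1 is now all distinguished symbols — the join is lossless.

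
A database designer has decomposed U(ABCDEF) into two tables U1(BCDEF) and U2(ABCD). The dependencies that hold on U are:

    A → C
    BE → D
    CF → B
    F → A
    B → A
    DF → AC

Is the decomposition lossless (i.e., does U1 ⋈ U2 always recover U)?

Yes

Common attributes: U1 ∩ U2 = {BCD}.
Closure of {BCD}: B → A applies, adding A. So (BCD)⁺ = {ABCD}.
This closure contains every attribute of U2, so U1 ∩ U2 → U2. The join is lossless.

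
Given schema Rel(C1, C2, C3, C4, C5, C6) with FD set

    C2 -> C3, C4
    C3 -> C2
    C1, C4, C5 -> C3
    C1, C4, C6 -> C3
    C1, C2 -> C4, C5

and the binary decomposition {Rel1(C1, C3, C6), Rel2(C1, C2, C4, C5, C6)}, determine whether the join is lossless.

Common attributes: Rel1 ∩ Rel2 = {C1, C6}.
No dependency enlarges {C1, C6}, so (C1, C6)⁺ = {C1, C6}.
The closure contains neither all of Rel1 = {C1, C3, C6} nor all of Rel2 = {C1, C2, C4, C5, C6}, so the common attributes are not a superkey of either fragment. The join is lossy.

No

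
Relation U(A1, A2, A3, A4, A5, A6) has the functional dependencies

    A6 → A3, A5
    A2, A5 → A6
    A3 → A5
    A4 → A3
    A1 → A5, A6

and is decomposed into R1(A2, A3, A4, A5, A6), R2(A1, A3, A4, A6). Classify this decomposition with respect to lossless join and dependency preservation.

Lossless test: (A3, A4, A6)⁺ = {A3, A4, A5, A6}, which is a superkey of neither fragment — lossy.
Dependency preservation: A1 → A5, A6 is not contained in any single fragment, but the restricted closure of its left-hand side across the fragments still reaches the right-hand side; the remaining FDs each lie inside some fragment. All dependencies are preserved.

lossy but dependency-preserving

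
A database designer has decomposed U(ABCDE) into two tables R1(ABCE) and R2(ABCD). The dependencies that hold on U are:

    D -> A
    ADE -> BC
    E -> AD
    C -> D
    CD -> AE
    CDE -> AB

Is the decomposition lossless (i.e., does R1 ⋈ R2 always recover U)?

Common attributes: R1 ∩ R2 = {ABC}.
Closure of {ABC}: C → D applies, adding D; CD → AE applies, adding E. So (ABC)⁺ = {ABCDE}.
This closure contains every attribute of R1, so R1 ∩ R2 → R1. The join is lossless.

Yes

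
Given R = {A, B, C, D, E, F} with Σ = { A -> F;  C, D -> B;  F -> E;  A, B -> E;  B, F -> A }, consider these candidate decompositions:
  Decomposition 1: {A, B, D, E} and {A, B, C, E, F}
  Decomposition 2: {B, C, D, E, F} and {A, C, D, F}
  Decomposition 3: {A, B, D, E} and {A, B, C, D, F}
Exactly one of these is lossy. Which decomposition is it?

Decomposition 1: common = {A, B, E}, closure = {A, B, E, F} → lossy.
Decomposition 2: common = {C, D, F}, closure = {A, B, C, D, E, F} → lossless.
Decomposition 3: common = {A, B, D}, closure = {A, B, D, E, F} → lossless.

Decomposition 1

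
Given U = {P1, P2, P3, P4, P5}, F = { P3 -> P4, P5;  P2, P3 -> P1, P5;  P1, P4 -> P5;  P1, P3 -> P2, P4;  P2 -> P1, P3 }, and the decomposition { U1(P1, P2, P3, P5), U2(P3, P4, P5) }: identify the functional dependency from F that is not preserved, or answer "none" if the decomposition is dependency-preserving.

Check P1, P4 → P5: no single fragment contains all of {P1, P4, P5}, and the restricted closure of {P1, P4} across the fragments never reaches {P5}.
P3 → P4, P5 is preserved.
P2, P3 → P1, P5 is preserved.
P1, P3 → P2, P4 is preserved.
P2 → P1, P3 is preserved.

P1, P4 -> P5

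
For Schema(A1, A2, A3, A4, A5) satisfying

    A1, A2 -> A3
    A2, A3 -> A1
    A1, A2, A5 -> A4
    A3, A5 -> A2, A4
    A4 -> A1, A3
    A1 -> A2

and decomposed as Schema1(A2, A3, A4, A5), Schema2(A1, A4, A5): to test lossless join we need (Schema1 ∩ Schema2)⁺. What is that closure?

Schema1 ∩ Schema2 = {A4, A5}.
A4 → A1, A3 applies, adding A1, A3
A1 → A2 applies, adding A2
Closure: {A1, A2, A3, A4, A5}.

A1, A2, A3, A4, A5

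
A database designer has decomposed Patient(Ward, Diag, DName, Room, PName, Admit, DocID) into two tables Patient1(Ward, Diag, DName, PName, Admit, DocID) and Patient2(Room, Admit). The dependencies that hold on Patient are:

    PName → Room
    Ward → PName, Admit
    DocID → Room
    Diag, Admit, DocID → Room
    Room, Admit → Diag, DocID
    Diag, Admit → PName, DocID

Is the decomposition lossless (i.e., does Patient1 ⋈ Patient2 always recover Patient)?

No

Common attributes: Patient1 ∩ Patient2 = {Admit}.
No dependency enlarges {Admit}, so (Admit)⁺ = {Admit}.
The closure contains neither all of Patient1 = {Ward, Diag, DName, PName, Admit, DocID} nor all of Patient2 = {Room, Admit}, so the common attributes are not a superkey of either fragment. The join is lossy.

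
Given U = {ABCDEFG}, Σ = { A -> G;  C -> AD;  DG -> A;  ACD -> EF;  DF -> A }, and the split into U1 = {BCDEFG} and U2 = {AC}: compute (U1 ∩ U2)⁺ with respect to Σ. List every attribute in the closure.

U1 ∩ U2 = {C}.
C → AD applies, adding AD
ACD → EF applies, adding EF
A → G applies, adding G
Closure: {ACDEFG}.

ACDEFG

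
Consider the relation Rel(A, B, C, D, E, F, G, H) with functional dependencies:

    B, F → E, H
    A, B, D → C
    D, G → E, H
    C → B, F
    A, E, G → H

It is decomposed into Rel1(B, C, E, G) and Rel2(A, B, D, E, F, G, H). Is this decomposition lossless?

No

Common attributes: Rel1 ∩ Rel2 = {B, E, G}.
No dependency enlarges {B, E, G}, so (B, E, G)⁺ = {B, E, G}.
The closure contains neither all of Rel1 = {B, C, E, G} nor all of Rel2 = {A, B, D, E, F, G, H}, so the common attributes are not a superkey of either fragment. The join is lossy.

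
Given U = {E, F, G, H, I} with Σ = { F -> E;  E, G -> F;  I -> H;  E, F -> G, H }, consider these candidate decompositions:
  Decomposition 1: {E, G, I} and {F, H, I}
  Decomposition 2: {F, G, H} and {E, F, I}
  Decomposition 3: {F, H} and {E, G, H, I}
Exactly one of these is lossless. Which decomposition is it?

Decomposition 2

Decomposition 1: common = {I}, closure = {H, I} → lossy.
Decomposition 2: common = {F}, closure = {E, F, G, H} → lossless.
Decomposition 3: common = {H}, closure = {H} → lossy.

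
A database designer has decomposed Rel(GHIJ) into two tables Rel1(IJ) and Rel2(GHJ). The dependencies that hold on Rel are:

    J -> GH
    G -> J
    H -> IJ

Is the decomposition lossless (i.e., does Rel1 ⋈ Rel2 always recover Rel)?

Yes

Common attributes: Rel1 ∩ Rel2 = {J}.
Closure of {J}: J → GH applies, adding GH; H → IJ applies, adding I. So (J)⁺ = {GHIJ}.
This closure contains every attribute of Rel1, so Rel1 ∩ Rel2 → Rel1. The join is lossless.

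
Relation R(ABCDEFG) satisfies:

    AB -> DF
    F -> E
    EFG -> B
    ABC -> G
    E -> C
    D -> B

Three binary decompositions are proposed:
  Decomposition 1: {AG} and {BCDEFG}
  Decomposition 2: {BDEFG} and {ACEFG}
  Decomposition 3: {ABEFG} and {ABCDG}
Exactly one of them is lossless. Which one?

Decomposition 3

Decomposition 1: common = {G}, closure = {G} → lossy.
Decomposition 2: common = {EFG}, closure = {BCEFG} → lossy.
Decomposition 3: common = {ABG}, closure = {ABCDEFG} → lossless.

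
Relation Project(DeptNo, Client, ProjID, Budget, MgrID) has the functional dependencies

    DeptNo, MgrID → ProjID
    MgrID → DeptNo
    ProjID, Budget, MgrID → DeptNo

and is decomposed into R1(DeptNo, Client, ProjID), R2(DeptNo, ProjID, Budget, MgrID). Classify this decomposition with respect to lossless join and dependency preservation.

Lossless test: (DeptNo, ProjID)⁺ = {DeptNo, ProjID}, which is a superkey of neither fragment — lossy.
Dependency preservation: every FD's attributes lie within a single fragment, so each can be enforced locally — preserved.

lossy but dependency-preserving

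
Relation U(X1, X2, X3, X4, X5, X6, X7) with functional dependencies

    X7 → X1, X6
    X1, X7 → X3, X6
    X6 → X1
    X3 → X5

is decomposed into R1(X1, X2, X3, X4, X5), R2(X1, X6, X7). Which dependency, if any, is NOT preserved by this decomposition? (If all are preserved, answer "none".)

Check X1, X7 → X3, X6: no single fragment contains all of {X1, X3, X6, X7}, and the restricted closure of {X1, X7} across the fragments never reaches {X3, X6}.
X7 → X1, X6 is preserved.
X6 → X1 is preserved.
X3 → X5 is preserved.

X1, X7 → X3, X6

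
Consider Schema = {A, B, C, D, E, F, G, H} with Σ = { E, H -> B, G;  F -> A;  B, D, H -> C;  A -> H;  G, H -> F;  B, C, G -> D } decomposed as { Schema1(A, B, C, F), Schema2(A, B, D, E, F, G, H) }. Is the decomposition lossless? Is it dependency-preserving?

Lossless test: (A, B, F)⁺ = {A, B, F, H}, which is a superkey of neither fragment — lossy.
Dependency preservation: the restricted closure of {B, D, H} across the fragments never reaches {C}, so B, D, H → C cannot be enforced without a join — not preserved.

lossy and not dependency-preserving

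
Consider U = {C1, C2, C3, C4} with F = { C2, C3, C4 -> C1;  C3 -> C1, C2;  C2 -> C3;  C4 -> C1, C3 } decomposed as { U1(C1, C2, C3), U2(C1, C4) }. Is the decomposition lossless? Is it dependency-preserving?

lossy and not dependency-preserving

Lossless test: (C1)⁺ = {C1}, which is a superkey of neither fragment — lossy.
Dependency preservation: the restricted closure of {C4} across the fragments never reaches {C1, C3}, so C4 → C1, C3 cannot be enforced without a join — not preserved.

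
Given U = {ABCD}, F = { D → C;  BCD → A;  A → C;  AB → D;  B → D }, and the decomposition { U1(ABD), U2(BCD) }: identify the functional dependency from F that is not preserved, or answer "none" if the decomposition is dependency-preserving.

A → C

Check A → C: no single fragment contains all of {AC}, and the restricted closure of {A} across the fragments never reaches {C}.
D → C is preserved.
BCD → A is preserved.
AB → D is preserved.
B → D is preserved.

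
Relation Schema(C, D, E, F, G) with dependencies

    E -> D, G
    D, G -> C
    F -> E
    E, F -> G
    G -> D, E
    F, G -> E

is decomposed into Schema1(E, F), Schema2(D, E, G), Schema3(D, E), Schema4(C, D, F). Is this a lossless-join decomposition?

Chase test. Columns are C, D, E, F, G; row i has aⱼ where attribute j ∈ Schemai, else bᵢⱼ.
Initial tableau (one row per fragment):
  row 1: b11 b12 a3 a4 b15
  row 2: b21 a2 a3 b24 a5
  row 3: b31 a2 a3 b34 b35
  row 4: a1 a2 b43 a4 b45
Rows 1 and 2 agree on E; apply E→D, G and equate their D, G entries.
Rows 1 and 3 agree on E; apply E→D, G and equate their D, G entries.
Rows 1 and 2 agree on D, G; apply D, G→C and equate their C entries.
Rows 1 and 3 agree on D, G; apply D, G→C and equate their C entries.
Rows 1 and 4 agree on F; apply F→E and equate their E entries.
Rows 1 and 4 agree on E, F; apply E, F→G and equate their G entries.
Rows 1 and 4 agree on D, G; apply D, G→C and equate their C entries.
Row 1 is now all distinguished symbols — the join is lossless.

Yes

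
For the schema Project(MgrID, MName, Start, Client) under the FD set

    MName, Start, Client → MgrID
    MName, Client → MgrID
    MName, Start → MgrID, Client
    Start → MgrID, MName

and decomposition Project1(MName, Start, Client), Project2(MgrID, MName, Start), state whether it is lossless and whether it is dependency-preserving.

lossless but not dependency-preserving

Lossless test: (MName, Start)⁺ = {MgrID, MName, Start, Client}, which contains all of one fragment — lossless.
Dependency preservation: the restricted closure of {MName, Client} across the fragments never reaches {MgrID}, so MName, Client → MgrID cannot be enforced without a join — not preserved.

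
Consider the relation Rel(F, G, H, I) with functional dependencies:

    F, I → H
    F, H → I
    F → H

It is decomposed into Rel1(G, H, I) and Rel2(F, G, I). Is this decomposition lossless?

Common attributes: Rel1 ∩ Rel2 = {G, I}.
No dependency enlarges {G, I}, so (G, I)⁺ = {G, I}.
The closure contains neither all of Rel1 = {G, H, I} nor all of Rel2 = {F, G, I}, so the common attributes are not a superkey of either fragment. The join is lossy.

No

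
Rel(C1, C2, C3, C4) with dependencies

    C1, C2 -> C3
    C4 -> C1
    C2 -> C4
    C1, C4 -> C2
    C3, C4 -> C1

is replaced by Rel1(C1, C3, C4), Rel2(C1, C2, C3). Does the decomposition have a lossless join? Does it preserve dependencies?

Lossless test: (C1, C3)⁺ = {C1, C3}, which is a superkey of neither fragment — lossy.
Dependency preservation: the restricted closure of {C2} across the fragments never reaches {C4}, so C2 → C4 cannot be enforced without a join — not preserved.

lossy and not dependency-preserving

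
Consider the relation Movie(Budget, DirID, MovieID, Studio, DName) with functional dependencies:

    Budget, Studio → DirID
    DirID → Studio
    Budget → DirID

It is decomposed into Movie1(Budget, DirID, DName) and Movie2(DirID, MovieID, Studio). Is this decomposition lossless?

Common attributes: Movie1 ∩ Movie2 = {DirID}.
Closure of {DirID}: DirID → Studio applies, adding Studio. So (DirID)⁺ = {DirID, Studio}.
The closure contains neither all of Movie1 = {Budget, DirID, DName} nor all of Movie2 = {DirID, MovieID, Studio}, so the common attributes are not a superkey of either fragment. The join is lossy.

No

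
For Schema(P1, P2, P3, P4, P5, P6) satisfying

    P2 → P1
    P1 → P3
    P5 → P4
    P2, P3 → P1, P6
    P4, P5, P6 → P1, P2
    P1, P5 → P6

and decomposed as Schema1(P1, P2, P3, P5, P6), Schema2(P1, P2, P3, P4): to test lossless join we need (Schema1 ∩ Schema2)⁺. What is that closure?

Schema1 ∩ Schema2 = {P1, P2, P3}.
P2, P3 → P1, P6 applies, adding P6
Closure: {P1, P2, P3, P6}.

P1, P2, P3, P6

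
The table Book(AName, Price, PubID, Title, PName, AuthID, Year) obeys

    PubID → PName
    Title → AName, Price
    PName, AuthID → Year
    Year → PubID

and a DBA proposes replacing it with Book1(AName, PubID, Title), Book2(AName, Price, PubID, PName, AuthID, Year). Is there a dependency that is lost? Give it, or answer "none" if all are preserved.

Check Title → AName, Price: no single fragment contains all of {AName, Price, Title}, and the restricted closure of {Title} across the fragments never reaches {AName, Price}.
PubID → PName is preserved.
PName, AuthID → Year is preserved.
Year → PubID is preserved.

Title → AName, Price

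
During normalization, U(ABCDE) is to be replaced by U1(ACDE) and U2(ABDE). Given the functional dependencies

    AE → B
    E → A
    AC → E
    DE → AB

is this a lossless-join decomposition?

Yes

Common attributes: U1 ∩ U2 = {ADE}.
Closure of {ADE}: AE → B applies, adding B. So (ADE)⁺ = {ABDE}.
This closure contains every attribute of U2, so U1 ∩ U2 → U2. The join is lossless.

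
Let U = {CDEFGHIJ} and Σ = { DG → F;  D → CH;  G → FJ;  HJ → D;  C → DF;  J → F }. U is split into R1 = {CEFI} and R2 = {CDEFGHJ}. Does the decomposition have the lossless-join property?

No

Common attributes: R1 ∩ R2 = {CEF}.
Closure of {CEF}: C → DF applies, adding D; D → CH applies, adding H. So (CEF)⁺ = {CDEFH}.
The closure contains neither all of R1 = {CEFI} nor all of R2 = {CDEFGHJ}, so the common attributes are not a superkey of either fragment. The join is lossy.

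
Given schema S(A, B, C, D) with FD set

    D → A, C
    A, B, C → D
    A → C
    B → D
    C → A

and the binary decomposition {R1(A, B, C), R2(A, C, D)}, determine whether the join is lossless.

No

Common attributes: R1 ∩ R2 = {A, C}.
No dependency enlarges {A, C}, so (A, C)⁺ = {A, C}.
The closure contains neither all of R1 = {A, B, C} nor all of R2 = {A, C, D}, so the common attributes are not a superkey of either fragment. The join is lossy.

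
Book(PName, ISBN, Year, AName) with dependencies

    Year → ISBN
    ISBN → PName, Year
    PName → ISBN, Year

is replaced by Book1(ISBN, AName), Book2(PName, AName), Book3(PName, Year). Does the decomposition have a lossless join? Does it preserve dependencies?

Lossless test (chase): Rows 2 and 3 agree on PName; apply PName→ISBN, Year and equate their ISBN, Year entries. No row becomes fully distinguished — the join is lossy.
Dependency preservation: the restricted closure of {Year} across the fragments never reaches {ISBN}, so Year → ISBN cannot be enforced without a join — not preserved.

lossy and not dependency-preserving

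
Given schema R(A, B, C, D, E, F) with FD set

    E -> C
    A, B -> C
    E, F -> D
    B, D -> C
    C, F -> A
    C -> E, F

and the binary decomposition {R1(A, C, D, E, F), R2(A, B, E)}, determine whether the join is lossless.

Yes

Common attributes: R1 ∩ R2 = {A, E}.
Closure of {A, E}: E → C applies, adding C; C → E, F applies, adding F; E, F → D applies, adding D. So (A, E)⁺ = {A, C, D, E, F}.
This closure contains every attribute of R1, so R1 ∩ R2 → R1. The join is lossless.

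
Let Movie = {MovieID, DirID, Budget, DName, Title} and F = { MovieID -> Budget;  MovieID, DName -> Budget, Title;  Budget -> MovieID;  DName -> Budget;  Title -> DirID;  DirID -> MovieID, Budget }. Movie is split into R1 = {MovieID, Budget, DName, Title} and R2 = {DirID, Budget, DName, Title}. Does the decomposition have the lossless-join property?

Common attributes: R1 ∩ R2 = {Budget, DName, Title}.
Closure of {Budget, DName, Title}: Budget → MovieID applies, adding MovieID; Title → DirID applies, adding DirID. So (Budget, DName, Title)⁺ = {MovieID, DirID, Budget, DName, Title}.
This closure contains every attribute of R1, so R1 ∩ R2 → R1. The join is lossless.

Yes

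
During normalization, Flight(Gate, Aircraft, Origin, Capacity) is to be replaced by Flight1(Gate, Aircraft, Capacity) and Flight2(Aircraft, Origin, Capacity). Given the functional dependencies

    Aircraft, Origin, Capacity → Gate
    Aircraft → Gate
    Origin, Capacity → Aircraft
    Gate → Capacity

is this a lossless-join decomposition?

Yes

Common attributes: Flight1 ∩ Flight2 = {Aircraft, Capacity}.
Closure of {Aircraft, Capacity}: Aircraft → Gate applies, adding Gate. So (Aircraft, Capacity)⁺ = {Gate, Aircraft, Capacity}.
This closure contains every attribute of Flight1, so Flight1 ∩ Flight2 → Flight1. The join is lossless.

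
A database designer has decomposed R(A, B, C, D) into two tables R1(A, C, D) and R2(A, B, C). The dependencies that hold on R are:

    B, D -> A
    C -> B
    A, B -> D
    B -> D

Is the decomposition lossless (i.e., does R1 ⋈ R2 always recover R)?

Yes

Common attributes: R1 ∩ R2 = {A, C}.
Closure of {A, C}: C → B applies, adding B; A, B → D applies, adding D. So (A, C)⁺ = {A, B, C, D}.
This closure contains every attribute of R1, so R1 ∩ R2 → R1. The join is lossless.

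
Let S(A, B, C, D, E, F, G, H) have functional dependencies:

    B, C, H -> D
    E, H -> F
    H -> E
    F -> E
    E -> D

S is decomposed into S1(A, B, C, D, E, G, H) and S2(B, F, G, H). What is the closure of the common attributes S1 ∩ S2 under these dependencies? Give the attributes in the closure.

S1 ∩ S2 = {B, G, H}.
H → E applies, adding E
E → D applies, adding D
E, H → F applies, adding F
Closure: {B, D, E, F, G, H}.

B, D, E, F, G, H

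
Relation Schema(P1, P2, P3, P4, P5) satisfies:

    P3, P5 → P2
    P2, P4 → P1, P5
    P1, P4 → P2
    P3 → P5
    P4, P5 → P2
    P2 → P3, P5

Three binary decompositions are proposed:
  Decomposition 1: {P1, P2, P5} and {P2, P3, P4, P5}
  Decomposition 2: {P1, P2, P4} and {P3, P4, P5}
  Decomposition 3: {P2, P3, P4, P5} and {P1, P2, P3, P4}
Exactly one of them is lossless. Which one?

Decomposition 1: common = {P2, P5}, closure = {P2, P3, P5} → lossy.
Decomposition 2: common = {P4}, closure = {P4} → lossy.
Decomposition 3: common = {P2, P3, P4}, closure = {P1, P2, P3, P4, P5} → lossless.

Decomposition 3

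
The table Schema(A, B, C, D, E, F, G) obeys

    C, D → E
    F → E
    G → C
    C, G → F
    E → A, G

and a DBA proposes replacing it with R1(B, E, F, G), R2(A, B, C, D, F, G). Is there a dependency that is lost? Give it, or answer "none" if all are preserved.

none

C, D → E: restricted closure across fragments reaches E.
F → E lies within R1.
G → C lies within R2.
C, G → F lies within R2.
E → A, G: restricted closure across fragments reaches A, G.
Every dependency is enforceable on the fragments, so the decomposition is dependency-preserving.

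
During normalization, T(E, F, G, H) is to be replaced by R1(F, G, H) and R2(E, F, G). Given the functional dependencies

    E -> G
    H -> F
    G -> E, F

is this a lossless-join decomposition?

Yes

Common attributes: R1 ∩ R2 = {F, G}.
Closure of {F, G}: G → E, F applies, adding E. So (F, G)⁺ = {E, F, G}.
This closure contains every attribute of R2, so R1 ∩ R2 → R2. The join is lossless.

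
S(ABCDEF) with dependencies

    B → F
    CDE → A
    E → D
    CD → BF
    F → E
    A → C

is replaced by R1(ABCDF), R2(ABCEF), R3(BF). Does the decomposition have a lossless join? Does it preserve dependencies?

lossless but not dependency-preserving

Lossless test (chase): Rows 1 and 2 agree on F; apply F→E and equate their E entries. Rows 1 and 3 agree on F; apply F→E and equate their E entries. Rows 1 and 2 agree on E; apply E→D and equate their D entries. Rows 1 and 3 agree on E; apply E→D and equate their D entries. Row 1 is now all distinguished symbols — the join is lossless.
Dependency preservation: the restricted closure of {E} across the fragments never reaches {D}, so E → D cannot be enforced without a join — not preserved.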